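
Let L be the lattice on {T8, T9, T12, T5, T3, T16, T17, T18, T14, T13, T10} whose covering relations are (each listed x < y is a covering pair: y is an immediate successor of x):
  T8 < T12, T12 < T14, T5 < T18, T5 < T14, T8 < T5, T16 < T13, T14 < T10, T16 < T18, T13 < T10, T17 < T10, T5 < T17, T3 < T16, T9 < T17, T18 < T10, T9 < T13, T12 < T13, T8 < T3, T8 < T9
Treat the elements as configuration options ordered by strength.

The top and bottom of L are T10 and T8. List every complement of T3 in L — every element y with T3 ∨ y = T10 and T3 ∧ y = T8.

Need y with T3 ∨ y = T10 and T3 ∧ y = T8.
Checking each element gives: T14, T17.

T14, T17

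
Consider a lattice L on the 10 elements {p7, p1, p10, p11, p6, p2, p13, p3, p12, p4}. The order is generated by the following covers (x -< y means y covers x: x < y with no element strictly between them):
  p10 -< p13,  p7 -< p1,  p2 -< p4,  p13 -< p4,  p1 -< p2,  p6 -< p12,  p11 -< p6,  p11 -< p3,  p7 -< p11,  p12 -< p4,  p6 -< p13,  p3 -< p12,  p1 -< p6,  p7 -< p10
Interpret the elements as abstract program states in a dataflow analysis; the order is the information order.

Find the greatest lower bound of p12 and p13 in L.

Common lower bounds of {p12, p13}: p1, p11, p6, p7.
The greatest among these is p6.

p6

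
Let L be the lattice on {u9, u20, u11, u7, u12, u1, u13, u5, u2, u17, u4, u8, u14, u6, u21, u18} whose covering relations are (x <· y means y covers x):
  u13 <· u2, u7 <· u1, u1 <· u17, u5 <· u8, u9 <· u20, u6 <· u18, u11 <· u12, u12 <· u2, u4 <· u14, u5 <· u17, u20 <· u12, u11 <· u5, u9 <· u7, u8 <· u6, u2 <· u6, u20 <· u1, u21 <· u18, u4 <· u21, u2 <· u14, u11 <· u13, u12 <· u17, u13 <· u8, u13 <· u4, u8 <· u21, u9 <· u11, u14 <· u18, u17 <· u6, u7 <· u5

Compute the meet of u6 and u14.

Common lower bounds of {u6, u14}: u11, u12, u13, u2, u20, u9.
The greatest among these is u2.

u2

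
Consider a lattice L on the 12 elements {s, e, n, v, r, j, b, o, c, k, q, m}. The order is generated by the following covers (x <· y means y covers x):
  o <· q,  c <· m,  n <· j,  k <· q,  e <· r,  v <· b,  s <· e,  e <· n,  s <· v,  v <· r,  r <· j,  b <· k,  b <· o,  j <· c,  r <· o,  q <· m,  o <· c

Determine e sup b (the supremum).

o

Common upper bounds of {e, b}: c, m, o, q.
The least among these is o.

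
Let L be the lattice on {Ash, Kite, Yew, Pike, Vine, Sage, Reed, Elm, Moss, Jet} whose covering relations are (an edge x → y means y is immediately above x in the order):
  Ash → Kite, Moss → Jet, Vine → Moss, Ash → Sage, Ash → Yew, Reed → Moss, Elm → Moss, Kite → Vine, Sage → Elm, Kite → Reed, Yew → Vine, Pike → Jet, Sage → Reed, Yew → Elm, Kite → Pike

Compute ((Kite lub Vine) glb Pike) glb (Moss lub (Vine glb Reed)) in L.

Kite

Kite ∨ Vine = Vine
Vine ∧ Pike = Kite
Vine ∧ Reed = Kite
Moss ∨ Kite = Moss
Kite ∧ Moss = Kite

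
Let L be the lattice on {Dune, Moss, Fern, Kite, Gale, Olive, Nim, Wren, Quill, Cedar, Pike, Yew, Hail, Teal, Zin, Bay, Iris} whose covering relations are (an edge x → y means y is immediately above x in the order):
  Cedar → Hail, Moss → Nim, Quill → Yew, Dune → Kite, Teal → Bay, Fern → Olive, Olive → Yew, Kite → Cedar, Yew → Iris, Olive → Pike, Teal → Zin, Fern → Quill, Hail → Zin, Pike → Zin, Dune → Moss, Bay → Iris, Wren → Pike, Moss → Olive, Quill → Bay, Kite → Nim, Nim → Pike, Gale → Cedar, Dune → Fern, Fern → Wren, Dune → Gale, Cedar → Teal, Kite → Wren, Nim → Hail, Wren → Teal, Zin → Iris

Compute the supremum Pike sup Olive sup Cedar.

Zin

Common upper bounds of {Pike, Olive, Cedar}: Iris, Zin.
The least among these is Zin.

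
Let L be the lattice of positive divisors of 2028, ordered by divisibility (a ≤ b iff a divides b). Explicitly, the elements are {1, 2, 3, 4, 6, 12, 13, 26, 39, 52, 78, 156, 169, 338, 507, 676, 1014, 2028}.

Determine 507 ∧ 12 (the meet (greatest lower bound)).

In the divisibility order, the meet is the greatest common divisor: gcd(507, 12) = 3.

3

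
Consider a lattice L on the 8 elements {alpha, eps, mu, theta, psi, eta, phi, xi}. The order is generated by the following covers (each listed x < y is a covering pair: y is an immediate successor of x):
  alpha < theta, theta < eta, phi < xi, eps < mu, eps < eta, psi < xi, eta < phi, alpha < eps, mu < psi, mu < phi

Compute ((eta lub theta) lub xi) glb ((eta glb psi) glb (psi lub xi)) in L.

eta ∨ theta = eta
eta ∨ xi = xi
eta ∧ psi = eps
psi ∨ xi = xi
eps ∧ xi = eps
xi ∧ eps = eps

eps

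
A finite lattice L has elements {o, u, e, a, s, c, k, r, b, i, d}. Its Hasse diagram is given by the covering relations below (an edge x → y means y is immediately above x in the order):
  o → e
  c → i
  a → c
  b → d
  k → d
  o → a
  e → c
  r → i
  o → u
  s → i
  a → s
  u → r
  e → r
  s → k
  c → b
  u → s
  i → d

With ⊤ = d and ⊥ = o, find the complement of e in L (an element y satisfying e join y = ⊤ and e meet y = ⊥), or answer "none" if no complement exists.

k

Need y with e ∨ y = d and e ∧ y = o.
Checking each element gives: k.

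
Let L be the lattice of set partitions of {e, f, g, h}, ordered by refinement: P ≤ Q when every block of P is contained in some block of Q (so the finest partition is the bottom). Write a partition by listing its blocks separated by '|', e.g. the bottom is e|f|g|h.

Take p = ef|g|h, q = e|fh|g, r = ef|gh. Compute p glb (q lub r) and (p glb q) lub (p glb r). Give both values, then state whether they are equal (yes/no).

ef|g|h; ef|g|h; yes

q lub r = efgh, so p glb (q lub r) = ef|g|h glb efgh = ef|g|h.
p glb q = e|f|g|h and p glb r = ef|g|h, so (p glb q) lub (p glb r) = e|f|g|h lub ef|g|h = ef|g|h.
Equal: yes.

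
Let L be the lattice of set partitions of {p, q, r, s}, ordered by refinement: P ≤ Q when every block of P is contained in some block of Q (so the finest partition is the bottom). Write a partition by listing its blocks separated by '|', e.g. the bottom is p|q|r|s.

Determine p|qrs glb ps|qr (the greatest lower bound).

p|qr|s

The meet (common refinement) of p|qrs and ps|qr intersects blocks pairwise, giving p|qr|s.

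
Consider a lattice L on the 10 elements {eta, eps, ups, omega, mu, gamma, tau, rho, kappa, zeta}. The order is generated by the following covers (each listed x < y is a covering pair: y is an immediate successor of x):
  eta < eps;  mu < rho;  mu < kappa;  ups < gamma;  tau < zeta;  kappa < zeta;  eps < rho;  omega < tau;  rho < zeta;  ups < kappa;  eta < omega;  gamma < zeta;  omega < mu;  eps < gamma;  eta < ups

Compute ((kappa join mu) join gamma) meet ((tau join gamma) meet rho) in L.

kappa ∨ mu = kappa
kappa ∨ gamma = zeta
tau ∨ gamma = zeta
zeta ∧ rho = rho
zeta ∧ rho = rho

rho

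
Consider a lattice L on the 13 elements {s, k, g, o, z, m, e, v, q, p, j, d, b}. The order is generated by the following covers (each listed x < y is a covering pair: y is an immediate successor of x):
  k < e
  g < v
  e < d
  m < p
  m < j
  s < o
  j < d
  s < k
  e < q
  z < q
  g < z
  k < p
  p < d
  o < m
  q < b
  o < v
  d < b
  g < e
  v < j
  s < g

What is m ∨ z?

Common upper bounds of {m, z}: b.
The least among these is b.

b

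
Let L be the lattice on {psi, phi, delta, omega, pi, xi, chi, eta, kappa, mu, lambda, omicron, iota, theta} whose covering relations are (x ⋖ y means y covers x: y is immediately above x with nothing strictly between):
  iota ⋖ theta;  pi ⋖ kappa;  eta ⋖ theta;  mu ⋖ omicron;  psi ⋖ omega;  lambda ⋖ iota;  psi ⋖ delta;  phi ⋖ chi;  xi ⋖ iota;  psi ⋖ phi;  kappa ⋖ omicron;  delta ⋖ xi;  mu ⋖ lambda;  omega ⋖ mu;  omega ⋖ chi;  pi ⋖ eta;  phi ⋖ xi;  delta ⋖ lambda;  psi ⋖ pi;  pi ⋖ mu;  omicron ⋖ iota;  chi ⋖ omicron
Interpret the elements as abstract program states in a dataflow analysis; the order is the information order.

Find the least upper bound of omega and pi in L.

Common upper bounds of {omega, pi}: iota, lambda, mu, omicron, theta.
The least among these is mu.

mu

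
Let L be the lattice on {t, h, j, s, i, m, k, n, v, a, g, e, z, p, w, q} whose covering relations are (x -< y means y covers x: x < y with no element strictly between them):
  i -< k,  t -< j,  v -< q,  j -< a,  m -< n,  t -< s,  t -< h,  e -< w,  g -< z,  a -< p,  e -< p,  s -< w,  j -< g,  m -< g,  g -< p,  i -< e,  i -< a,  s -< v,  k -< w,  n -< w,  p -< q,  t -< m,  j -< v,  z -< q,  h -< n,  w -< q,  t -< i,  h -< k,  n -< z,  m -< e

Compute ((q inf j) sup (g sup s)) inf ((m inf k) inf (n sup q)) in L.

t

q ∧ j = j
g ∨ s = q
j ∨ q = q
m ∧ k = t
n ∨ q = q
t ∧ q = t
q ∧ t = t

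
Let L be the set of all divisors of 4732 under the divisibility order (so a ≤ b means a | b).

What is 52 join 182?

In the divisibility order, the join is the least common multiple: lcm(52, 182) = 364.

364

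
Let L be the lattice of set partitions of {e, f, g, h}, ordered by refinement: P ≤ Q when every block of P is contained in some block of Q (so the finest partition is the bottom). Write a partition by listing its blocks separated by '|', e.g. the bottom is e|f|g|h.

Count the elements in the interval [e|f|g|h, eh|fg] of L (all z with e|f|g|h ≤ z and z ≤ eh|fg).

The interval [e|f|g|h, eh|fg] = {eh|fg, eh|f|g, e|fg|h, e|f|g|h}, which has 4 elements.

4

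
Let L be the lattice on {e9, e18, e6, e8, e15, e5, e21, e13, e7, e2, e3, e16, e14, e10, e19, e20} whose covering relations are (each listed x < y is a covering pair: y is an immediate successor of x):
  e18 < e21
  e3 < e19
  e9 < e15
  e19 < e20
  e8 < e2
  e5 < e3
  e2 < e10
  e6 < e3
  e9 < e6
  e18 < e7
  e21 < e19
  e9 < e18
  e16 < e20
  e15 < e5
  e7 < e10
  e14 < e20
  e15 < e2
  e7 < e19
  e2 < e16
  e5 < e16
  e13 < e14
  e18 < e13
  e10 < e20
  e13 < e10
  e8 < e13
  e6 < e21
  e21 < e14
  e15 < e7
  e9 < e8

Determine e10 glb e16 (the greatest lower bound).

Common lower bounds of {e10, e16}: e15, e2, e8, e9.
The greatest among these is e2.

e2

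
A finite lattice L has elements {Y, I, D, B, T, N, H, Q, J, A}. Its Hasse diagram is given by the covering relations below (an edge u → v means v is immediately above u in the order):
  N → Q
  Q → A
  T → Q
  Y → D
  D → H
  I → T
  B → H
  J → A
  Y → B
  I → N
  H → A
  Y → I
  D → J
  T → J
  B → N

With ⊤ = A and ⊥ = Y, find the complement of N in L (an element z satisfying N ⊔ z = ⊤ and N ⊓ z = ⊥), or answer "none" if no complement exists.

D

Need z with N ∨ z = A and N ∧ z = Y.
Checking each element gives: D.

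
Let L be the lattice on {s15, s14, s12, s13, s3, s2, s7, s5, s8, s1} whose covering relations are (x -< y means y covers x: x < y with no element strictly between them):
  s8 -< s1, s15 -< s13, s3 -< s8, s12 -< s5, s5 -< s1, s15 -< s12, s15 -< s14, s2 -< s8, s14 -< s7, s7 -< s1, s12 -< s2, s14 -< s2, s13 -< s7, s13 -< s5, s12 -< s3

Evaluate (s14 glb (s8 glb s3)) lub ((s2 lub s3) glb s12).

s8 ∧ s3 = s3
s14 ∧ s3 = s15
s2 ∨ s3 = s8
s8 ∧ s12 = s12
s15 ∨ s12 = s12

s12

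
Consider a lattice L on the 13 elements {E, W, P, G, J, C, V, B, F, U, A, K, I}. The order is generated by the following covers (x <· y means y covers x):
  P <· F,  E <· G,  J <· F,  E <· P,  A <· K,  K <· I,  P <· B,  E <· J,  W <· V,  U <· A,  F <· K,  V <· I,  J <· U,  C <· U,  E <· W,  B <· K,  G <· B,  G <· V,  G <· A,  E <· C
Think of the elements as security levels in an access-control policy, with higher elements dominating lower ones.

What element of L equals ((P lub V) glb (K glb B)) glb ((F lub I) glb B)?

P ∨ V = I
K ∧ B = B
I ∧ B = B
F ∨ I = I
I ∧ B = B
B ∧ B = B

B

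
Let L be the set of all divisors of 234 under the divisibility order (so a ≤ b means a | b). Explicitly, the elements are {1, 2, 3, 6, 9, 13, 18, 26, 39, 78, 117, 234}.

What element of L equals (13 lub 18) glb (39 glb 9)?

3

13 ∨ 18 = 234
39 ∧ 9 = 3
234 ∧ 3 = 3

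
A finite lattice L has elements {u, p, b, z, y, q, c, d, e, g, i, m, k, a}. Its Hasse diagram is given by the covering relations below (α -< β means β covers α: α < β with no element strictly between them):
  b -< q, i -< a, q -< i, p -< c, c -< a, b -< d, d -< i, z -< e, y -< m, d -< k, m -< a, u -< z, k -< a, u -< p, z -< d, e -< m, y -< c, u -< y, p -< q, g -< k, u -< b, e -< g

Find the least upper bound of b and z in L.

Common upper bounds of {b, z}: a, d, i, k.
The least among these is d.

d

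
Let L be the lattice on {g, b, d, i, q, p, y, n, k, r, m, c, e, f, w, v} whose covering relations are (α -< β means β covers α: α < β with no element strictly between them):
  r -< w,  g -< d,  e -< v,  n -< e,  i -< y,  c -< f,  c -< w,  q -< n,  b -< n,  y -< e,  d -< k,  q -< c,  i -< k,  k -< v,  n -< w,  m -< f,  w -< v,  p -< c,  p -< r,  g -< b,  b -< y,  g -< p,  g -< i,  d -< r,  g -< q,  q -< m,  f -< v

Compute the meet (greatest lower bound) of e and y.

y

Common lower bounds of {e, y}: b, g, i, y.
The greatest among these is y.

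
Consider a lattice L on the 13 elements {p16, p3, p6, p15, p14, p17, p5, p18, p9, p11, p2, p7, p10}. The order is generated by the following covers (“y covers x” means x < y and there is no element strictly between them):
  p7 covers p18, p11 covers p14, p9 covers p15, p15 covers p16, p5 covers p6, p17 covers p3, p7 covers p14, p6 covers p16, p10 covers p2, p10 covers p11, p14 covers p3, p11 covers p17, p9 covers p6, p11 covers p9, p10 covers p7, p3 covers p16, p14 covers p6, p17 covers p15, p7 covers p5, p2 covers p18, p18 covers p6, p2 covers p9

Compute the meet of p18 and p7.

Common lower bounds of {p18, p7}: p16, p18, p6.
The greatest among these is p18.

p18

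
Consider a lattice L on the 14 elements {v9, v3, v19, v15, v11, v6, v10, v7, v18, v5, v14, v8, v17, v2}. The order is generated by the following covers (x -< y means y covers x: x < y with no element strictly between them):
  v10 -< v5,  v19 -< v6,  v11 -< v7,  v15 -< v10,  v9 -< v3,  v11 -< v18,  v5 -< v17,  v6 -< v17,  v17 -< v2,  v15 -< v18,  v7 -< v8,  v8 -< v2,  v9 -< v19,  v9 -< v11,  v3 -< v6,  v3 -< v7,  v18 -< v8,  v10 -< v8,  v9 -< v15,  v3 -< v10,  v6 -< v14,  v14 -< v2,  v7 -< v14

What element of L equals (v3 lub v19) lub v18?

v3 ∨ v19 = v6
v6 ∨ v18 = v2

v2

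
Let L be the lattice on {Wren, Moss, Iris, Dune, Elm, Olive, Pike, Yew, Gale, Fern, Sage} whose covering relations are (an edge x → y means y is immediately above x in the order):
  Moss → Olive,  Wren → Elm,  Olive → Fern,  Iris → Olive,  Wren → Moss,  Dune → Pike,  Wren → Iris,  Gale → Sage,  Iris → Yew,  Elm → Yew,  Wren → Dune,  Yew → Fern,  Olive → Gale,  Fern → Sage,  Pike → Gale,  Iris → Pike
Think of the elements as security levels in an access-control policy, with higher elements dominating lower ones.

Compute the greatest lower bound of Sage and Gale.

Common lower bounds of {Sage, Gale}: Dune, Gale, Iris, Moss, Olive, Pike, Wren.
The greatest among these is Gale.

Gale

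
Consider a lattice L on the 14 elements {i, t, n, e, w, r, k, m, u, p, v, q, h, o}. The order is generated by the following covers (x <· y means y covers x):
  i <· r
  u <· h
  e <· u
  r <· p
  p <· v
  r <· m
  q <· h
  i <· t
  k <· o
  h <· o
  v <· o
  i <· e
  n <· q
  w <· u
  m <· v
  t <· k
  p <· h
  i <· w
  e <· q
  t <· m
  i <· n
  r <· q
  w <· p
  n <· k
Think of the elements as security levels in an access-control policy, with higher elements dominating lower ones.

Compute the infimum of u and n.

Common lower bounds of {u, n}: i.
The greatest among these is i.

i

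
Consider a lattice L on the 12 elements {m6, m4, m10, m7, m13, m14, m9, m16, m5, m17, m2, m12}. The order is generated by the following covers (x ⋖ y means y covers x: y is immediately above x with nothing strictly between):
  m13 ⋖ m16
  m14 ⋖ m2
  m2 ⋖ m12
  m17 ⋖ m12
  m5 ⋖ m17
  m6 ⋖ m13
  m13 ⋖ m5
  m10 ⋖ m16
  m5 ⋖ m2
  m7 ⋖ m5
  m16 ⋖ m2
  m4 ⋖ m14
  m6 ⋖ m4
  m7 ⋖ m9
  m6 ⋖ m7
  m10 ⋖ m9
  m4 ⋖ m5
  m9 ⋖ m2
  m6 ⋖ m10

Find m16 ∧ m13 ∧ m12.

Common lower bounds of {m16, m13, m12}: m13, m6.
The greatest among these is m13.

m13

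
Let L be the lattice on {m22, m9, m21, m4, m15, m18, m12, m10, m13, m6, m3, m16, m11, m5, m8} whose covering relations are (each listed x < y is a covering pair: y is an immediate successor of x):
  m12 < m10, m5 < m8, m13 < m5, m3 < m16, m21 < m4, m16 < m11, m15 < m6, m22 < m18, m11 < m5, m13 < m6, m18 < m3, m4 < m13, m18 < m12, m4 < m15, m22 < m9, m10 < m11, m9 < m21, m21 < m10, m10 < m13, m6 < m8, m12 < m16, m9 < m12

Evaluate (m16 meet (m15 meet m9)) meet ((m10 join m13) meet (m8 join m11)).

m15 ∧ m9 = m9
m16 ∧ m9 = m9
m10 ∨ m13 = m13
m8 ∨ m11 = m8
m13 ∧ m8 = m13
m9 ∧ m13 = m9

m9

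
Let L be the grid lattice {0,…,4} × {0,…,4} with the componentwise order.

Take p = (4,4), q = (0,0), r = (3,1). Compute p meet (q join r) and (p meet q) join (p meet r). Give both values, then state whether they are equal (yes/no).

q join r = (3,1), so p meet (q join r) = (4,4) meet (3,1) = (3,1).
p meet q = (0,0) and p meet r = (3,1), so (p meet q) join (p meet r) = (0,0) join (3,1) = (3,1).
Equal: yes.

(3,1); (3,1); yes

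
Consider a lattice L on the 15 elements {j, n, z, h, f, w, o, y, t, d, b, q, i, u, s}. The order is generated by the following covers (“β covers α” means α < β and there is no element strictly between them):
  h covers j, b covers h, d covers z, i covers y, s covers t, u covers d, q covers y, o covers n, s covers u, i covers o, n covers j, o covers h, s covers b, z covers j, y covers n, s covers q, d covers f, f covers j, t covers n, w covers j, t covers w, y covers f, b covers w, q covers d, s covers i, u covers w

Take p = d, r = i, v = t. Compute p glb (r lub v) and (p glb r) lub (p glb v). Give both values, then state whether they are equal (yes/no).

r lub v = s, so p glb (r lub v) = d glb s = d.
p glb r = f and p glb v = j, so (p glb r) lub (p glb v) = f lub j = f.
Equal: no.

d; f; no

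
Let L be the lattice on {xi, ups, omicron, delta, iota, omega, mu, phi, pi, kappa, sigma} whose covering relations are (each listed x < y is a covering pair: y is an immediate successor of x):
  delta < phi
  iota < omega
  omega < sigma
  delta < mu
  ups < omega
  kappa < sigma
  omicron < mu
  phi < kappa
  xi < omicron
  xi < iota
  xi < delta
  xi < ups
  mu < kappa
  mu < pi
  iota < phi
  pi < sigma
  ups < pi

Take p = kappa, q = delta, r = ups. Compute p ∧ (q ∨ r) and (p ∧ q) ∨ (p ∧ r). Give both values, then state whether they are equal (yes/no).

mu; delta; no

q ∨ r = pi, so p ∧ (q ∨ r) = kappa ∧ pi = mu.
p ∧ q = delta and p ∧ r = xi, so (p ∧ q) ∨ (p ∧ r) = delta ∨ xi = delta.
Equal: no.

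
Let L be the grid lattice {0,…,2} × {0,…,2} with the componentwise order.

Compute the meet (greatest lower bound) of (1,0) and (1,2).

(1,0)

In a product of chains, the meet is componentwise min, giving (1,0).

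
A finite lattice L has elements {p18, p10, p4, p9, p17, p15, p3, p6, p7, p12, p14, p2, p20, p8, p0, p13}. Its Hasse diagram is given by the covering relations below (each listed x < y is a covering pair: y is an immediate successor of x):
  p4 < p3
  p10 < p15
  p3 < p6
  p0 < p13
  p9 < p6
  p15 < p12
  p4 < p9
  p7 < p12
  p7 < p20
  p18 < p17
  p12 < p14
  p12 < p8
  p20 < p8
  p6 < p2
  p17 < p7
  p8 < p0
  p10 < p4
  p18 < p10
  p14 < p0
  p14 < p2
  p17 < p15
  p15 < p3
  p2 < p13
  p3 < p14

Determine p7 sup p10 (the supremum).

Common upper bounds of {p7, p10}: p0, p12, p13, p14, p2, p8.
The least among these is p12.

p12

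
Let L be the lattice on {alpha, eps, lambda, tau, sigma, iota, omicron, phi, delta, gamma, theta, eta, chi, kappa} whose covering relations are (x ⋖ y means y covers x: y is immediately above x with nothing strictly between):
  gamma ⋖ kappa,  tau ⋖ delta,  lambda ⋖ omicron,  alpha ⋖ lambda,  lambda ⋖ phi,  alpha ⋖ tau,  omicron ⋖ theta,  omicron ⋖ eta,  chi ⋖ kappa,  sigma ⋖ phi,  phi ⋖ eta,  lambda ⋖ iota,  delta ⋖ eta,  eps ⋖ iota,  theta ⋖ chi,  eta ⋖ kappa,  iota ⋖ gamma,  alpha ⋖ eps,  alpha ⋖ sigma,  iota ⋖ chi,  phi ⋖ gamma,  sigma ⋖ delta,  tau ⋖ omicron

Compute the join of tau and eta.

Common upper bounds of {tau, eta}: eta, kappa.
The least among these is eta.

eta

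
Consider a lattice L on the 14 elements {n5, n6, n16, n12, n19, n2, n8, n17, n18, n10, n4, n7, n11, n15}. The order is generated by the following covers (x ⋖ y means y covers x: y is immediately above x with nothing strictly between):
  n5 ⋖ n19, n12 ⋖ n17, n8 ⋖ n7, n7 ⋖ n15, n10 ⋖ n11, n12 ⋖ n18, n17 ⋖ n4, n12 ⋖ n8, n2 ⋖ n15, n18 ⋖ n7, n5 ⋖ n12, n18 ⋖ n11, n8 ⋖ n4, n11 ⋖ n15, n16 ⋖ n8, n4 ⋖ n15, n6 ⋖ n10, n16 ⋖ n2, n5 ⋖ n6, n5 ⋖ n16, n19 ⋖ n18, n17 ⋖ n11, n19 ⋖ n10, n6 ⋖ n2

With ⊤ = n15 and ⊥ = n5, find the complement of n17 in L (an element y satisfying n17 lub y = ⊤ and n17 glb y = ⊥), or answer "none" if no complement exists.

n2

Need y with n17 ∨ y = n15 and n17 ∧ y = n5.
Checking each element gives: n2.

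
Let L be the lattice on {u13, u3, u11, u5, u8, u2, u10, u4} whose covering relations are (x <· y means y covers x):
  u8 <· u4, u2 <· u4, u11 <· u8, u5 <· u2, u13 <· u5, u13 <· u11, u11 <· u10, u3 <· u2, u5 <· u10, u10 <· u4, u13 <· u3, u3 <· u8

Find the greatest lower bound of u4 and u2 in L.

u2

Common lower bounds of {u4, u2}: u13, u2, u3, u5.
The greatest among these is u2.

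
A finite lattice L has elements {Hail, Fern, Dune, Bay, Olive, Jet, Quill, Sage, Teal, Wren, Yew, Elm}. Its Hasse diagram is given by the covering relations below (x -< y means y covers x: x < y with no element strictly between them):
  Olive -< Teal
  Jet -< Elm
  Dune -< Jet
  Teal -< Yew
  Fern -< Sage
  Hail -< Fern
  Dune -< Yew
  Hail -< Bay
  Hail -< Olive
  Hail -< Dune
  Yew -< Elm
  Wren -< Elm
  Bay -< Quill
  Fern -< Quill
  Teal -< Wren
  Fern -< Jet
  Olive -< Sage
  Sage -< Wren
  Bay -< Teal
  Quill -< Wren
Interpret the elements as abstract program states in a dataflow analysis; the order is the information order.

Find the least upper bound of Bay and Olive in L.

Common upper bounds of {Bay, Olive}: Elm, Teal, Wren, Yew.
The least among these is Teal.

Teal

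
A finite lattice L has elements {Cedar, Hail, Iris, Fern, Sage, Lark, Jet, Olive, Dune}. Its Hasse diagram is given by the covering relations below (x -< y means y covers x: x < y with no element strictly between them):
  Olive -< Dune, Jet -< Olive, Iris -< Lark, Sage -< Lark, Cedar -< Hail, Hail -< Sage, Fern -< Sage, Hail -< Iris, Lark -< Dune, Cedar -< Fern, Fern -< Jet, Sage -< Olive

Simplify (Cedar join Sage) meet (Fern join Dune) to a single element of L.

Cedar ∨ Sage = Sage
Fern ∨ Dune = Dune
Sage ∧ Dune = Sage

Sage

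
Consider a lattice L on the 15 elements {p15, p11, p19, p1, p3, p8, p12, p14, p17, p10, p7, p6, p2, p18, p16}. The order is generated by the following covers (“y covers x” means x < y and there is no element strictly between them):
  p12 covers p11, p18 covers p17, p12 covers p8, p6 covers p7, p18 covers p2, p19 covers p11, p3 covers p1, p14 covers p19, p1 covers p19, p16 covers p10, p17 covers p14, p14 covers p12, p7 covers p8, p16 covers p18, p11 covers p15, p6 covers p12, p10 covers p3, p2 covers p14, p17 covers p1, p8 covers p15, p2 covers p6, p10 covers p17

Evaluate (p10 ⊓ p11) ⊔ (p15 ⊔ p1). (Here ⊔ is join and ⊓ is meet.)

p10 ∧ p11 = p11
p15 ∨ p1 = p1
p11 ∨ p1 = p1

p1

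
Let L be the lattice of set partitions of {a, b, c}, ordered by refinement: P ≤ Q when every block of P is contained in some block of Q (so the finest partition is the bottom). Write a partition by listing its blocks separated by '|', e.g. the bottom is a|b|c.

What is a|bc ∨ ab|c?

abc

Common upper bounds of {a|bc, ab|c}: abc.
The least among these is abc.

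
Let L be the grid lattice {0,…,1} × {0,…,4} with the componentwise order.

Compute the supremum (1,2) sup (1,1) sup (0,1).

(1,2)

In a product of chains, the join is componentwise max, giving (1,2).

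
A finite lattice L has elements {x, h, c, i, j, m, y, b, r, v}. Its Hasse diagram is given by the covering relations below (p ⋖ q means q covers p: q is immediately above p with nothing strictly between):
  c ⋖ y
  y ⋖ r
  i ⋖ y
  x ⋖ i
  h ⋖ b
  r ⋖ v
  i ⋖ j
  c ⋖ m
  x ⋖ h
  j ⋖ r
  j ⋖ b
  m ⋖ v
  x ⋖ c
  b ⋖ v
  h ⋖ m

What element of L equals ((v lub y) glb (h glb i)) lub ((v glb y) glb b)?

i

v ∨ y = v
h ∧ i = x
v ∧ x = x
v ∧ y = y
y ∧ b = i
x ∨ i = i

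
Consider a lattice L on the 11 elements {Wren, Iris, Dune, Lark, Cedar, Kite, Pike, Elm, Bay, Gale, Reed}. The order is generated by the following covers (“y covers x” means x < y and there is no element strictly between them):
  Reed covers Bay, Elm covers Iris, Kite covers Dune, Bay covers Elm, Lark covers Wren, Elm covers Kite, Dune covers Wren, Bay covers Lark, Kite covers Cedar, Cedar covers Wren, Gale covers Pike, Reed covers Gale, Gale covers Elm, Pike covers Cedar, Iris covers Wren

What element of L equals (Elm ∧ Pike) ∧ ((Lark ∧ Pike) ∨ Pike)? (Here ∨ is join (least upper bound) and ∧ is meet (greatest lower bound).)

Elm ∧ Pike = Cedar
Lark ∧ Pike = Wren
Wren ∨ Pike = Pike
Cedar ∧ Pike = Cedar

Cedar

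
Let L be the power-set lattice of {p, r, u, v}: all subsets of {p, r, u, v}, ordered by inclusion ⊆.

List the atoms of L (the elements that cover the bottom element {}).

{p}, {r}, {u}, {v}

The atoms are exactly the elements that cover {}: {p}, {r}, {u}, {v}.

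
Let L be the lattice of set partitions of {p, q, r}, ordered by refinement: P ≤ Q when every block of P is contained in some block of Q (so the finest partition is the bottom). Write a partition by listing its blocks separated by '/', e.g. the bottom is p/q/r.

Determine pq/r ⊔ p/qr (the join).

The join of pq/r and p/qr merges any blocks that overlap across the partitions, giving pqr.

pqr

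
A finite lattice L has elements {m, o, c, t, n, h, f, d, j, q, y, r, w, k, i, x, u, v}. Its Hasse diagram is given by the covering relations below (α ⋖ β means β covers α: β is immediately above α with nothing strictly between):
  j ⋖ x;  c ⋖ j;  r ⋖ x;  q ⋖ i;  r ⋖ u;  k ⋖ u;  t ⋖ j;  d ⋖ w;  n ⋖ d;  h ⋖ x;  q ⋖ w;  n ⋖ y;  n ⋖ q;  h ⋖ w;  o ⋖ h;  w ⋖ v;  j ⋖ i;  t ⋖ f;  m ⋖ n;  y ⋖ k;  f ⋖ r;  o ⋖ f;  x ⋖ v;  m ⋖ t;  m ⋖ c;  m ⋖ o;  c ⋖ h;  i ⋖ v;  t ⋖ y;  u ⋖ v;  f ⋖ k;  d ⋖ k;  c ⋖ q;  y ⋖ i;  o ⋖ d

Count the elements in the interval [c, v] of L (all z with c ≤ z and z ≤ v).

8

The interval [c, v] = {c, h, i, j, q, v, w, x}, which has 8 elements.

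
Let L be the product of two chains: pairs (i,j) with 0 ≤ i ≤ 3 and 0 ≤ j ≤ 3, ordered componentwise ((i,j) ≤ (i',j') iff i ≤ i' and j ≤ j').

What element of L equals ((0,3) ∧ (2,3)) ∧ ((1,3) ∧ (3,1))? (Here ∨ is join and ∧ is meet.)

(0,1)

(0,3) ∧ (2,3) = (0,3)
(1,3) ∧ (3,1) = (1,1)
(0,3) ∧ (1,1) = (0,1)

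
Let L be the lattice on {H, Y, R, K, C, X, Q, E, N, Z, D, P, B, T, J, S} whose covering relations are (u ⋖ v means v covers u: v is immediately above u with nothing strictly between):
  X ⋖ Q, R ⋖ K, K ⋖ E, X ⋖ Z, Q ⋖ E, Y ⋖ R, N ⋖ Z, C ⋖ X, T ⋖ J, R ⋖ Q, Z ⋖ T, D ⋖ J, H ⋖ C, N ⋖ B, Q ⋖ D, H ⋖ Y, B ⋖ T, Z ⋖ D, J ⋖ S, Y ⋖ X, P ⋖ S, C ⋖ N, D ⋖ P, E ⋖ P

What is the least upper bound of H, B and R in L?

Common upper bounds of {H, B, R}: J, S.
The least among these is J.

J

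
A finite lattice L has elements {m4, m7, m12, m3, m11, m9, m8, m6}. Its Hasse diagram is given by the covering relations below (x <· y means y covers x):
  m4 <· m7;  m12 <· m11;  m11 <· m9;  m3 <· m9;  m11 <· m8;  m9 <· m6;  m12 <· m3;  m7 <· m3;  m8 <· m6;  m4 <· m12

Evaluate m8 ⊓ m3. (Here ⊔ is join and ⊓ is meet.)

m12

m8 ∧ m3 = m12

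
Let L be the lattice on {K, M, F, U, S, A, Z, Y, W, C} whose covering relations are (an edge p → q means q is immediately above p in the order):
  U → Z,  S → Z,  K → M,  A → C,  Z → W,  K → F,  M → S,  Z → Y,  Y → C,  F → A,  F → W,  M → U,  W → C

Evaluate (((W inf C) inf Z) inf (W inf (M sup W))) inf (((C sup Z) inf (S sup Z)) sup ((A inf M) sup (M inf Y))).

W ∧ C = W
W ∧ Z = Z
M ∨ W = W
W ∧ W = W
Z ∧ W = Z
C ∨ Z = C
S ∨ Z = Z
C ∧ Z = Z
A ∧ M = K
M ∧ Y = M
K ∨ M = M
Z ∨ M = Z
Z ∧ Z = Z

Z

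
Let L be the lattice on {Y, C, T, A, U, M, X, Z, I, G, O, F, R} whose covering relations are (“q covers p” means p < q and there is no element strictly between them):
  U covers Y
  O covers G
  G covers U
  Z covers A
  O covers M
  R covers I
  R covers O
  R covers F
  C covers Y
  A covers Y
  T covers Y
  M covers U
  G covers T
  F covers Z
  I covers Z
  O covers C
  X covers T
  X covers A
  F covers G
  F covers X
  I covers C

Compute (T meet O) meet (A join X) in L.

T ∧ O = T
A ∨ X = X
T ∧ X = T

T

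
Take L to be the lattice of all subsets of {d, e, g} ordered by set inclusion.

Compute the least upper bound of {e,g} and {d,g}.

{d,e,g}

Under ⊆, join is union: {e,g} ∪ {d,g} = {d,e,g}.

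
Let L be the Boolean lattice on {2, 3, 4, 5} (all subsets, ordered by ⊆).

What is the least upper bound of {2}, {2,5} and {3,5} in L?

Under ⊆, join is union: {2} ∪ {2,5} ∪ {3,5} = {2,3,5}.

{2,3,5}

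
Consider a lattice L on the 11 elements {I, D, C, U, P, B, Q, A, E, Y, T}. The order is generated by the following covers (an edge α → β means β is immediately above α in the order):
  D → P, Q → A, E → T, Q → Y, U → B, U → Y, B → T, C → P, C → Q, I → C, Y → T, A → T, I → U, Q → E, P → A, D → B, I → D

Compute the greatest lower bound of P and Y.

Common lower bounds of {P, Y}: C, I.
The greatest among these is C.

C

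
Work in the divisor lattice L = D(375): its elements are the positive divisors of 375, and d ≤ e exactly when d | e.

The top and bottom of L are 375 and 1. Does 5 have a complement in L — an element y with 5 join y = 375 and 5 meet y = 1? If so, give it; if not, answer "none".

For every candidate y, either 5 ∨ y ≠ 375 or 5 ∧ y ≠ 1; no complement exists.

none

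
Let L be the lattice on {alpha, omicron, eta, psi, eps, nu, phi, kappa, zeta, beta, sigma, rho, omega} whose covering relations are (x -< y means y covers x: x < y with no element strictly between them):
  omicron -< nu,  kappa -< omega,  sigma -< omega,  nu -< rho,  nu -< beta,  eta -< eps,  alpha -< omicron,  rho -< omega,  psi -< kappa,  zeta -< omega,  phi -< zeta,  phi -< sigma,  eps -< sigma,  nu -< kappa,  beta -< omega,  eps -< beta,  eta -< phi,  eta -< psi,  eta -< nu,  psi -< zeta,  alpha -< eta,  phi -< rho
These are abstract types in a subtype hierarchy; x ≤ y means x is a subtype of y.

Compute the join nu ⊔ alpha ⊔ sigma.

omega

Common upper bounds of {nu, alpha, sigma}: omega.
The least among these is omega.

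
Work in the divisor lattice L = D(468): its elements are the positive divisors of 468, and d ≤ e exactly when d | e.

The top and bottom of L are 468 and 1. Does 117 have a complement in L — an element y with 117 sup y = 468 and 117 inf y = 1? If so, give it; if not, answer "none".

4

Need y with 117 ∨ y = 468 and 117 ∧ y = 1.
Checking each element gives: 4.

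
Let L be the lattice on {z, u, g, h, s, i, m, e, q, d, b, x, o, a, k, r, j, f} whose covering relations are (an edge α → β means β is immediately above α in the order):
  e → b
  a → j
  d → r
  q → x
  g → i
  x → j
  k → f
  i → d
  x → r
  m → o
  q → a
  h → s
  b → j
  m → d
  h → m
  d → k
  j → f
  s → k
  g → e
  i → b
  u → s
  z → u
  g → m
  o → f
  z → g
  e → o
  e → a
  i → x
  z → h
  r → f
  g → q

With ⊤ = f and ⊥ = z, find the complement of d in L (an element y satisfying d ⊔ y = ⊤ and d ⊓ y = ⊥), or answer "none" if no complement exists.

For every candidate y, either d ∨ y ≠ f or d ∧ y ≠ z; no complement exists.

none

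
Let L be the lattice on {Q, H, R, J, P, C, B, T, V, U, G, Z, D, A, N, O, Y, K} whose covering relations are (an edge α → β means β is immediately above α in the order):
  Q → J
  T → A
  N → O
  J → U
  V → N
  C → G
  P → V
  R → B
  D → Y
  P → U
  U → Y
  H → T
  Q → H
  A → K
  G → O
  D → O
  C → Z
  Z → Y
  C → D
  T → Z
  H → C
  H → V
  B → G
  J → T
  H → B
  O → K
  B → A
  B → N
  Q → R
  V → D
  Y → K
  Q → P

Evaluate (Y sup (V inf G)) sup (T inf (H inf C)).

V ∧ G = H
Y ∨ H = Y
H ∧ C = H
T ∧ H = H
Y ∨ H = Y

Y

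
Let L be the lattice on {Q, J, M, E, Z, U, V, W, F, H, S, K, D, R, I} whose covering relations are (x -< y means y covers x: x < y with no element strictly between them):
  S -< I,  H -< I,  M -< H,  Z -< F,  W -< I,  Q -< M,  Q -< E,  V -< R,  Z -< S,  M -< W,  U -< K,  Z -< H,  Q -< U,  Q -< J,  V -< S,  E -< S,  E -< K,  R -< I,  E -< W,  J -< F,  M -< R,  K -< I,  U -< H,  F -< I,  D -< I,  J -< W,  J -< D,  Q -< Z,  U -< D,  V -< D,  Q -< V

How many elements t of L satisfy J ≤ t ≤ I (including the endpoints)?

5

The interval [J, I] = {D, F, I, J, W}, which has 5 elements.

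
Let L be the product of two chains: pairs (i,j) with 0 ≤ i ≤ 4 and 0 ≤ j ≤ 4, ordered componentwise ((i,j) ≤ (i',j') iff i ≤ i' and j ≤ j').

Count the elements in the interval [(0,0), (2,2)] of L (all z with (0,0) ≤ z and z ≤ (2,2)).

9

The interval [(0,0), (2,2)] = {(0,0), (0,1), (0,2), (1,0), (1,1), (1,2), (2,0), (2,1), (2,2)}, which has 9 elements.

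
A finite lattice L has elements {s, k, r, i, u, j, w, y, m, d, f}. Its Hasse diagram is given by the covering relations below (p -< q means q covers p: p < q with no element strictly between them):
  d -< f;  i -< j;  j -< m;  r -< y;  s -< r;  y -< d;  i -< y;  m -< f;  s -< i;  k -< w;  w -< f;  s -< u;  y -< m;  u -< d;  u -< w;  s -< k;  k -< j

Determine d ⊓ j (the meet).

i

Common lower bounds of {d, j}: i, s.
The greatest among these is i.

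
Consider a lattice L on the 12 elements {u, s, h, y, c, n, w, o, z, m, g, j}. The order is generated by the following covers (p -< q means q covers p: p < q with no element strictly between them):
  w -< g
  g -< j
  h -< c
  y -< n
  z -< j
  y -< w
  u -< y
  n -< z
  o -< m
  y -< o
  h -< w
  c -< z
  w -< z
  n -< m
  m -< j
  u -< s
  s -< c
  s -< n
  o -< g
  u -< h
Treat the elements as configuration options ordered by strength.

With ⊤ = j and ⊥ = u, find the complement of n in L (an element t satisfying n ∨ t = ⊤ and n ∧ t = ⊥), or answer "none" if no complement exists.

For every candidate t, either n ∨ t ≠ j or n ∧ t ≠ u; no complement exists.

none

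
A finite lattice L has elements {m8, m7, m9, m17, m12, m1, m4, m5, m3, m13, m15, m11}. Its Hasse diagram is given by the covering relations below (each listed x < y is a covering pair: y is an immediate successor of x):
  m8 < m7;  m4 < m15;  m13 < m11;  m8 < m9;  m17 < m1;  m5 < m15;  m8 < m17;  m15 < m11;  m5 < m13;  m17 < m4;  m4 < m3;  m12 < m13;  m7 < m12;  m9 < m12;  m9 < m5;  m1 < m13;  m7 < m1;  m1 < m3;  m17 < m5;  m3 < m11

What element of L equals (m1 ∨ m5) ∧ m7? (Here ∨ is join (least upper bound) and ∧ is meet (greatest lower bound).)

m7

m1 ∨ m5 = m13
m13 ∧ m7 = m7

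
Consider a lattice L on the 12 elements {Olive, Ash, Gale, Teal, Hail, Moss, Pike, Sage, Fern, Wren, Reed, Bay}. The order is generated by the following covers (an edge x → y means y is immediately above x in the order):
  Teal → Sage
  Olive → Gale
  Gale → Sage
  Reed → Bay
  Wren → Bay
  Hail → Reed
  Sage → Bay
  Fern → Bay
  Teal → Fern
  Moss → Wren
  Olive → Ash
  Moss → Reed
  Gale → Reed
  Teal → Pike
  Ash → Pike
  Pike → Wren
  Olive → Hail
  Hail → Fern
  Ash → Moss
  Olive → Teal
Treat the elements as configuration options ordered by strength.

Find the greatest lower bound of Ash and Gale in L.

Olive

Common lower bounds of {Ash, Gale}: Olive.
The greatest among these is Olive.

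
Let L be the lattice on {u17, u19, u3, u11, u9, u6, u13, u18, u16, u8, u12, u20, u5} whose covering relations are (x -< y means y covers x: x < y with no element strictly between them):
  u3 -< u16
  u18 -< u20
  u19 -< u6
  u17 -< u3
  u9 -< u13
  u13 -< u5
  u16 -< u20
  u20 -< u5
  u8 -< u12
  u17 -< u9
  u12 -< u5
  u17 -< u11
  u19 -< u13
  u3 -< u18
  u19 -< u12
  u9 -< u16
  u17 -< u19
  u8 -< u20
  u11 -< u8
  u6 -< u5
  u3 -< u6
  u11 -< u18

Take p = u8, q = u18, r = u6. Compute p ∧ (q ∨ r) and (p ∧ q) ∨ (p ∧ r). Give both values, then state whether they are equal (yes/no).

q ∨ r = u5, so p ∧ (q ∨ r) = u8 ∧ u5 = u8.
p ∧ q = u11 and p ∧ r = u17, so (p ∧ q) ∨ (p ∧ r) = u11 ∨ u17 = u11.
Equal: no.

u8; u11; no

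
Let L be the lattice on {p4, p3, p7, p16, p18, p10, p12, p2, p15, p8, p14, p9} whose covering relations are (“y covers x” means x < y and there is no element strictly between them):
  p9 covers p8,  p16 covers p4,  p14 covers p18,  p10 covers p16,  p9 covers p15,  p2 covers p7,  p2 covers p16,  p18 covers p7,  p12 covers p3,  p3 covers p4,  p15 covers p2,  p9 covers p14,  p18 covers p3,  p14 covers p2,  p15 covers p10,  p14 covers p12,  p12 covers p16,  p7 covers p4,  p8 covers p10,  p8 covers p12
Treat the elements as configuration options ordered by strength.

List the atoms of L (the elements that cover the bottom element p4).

The atoms are exactly the elements that cover p4: p16, p3, p7.

p16, p3, p7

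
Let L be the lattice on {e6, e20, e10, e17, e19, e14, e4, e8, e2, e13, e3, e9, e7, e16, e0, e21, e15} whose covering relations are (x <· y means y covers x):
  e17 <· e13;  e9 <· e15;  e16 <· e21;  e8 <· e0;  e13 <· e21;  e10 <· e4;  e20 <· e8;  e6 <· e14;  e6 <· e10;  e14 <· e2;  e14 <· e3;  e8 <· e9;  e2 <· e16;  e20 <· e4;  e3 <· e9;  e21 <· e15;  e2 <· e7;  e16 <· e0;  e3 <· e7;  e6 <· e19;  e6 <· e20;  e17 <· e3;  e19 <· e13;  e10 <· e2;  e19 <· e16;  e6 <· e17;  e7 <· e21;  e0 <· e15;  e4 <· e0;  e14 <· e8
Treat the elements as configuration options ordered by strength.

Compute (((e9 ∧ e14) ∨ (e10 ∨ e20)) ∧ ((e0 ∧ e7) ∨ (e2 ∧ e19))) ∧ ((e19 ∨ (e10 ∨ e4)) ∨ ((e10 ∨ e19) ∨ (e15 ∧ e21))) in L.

e9 ∧ e14 = e14
e10 ∨ e20 = e4
e14 ∨ e4 = e0
e0 ∧ e7 = e2
e2 ∧ e19 = e6
e2 ∨ e6 = e2
e0 ∧ e2 = e2
e10 ∨ e4 = e4
e19 ∨ e4 = e0
e10 ∨ e19 = e16
e15 ∧ e21 = e21
e16 ∨ e21 = e21
e0 ∨ e21 = e15
e2 ∧ e15 = e2

e2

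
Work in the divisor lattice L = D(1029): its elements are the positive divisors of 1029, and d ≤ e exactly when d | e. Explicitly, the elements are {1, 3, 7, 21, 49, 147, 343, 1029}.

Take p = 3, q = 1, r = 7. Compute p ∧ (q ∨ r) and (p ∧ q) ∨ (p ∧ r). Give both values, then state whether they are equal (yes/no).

q ∨ r = 7, so p ∧ (q ∨ r) = 3 ∧ 7 = 1.
p ∧ q = 1 and p ∧ r = 1, so (p ∧ q) ∨ (p ∧ r) = 1 ∨ 1 = 1.
Equal: yes.

1; 1; yes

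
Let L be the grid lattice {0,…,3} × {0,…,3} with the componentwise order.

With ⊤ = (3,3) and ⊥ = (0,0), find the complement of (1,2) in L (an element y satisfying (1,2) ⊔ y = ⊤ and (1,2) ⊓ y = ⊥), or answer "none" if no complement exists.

none

For every candidate y, either (1,2) ∨ y ≠ (3,3) or (1,2) ∧ y ≠ (0,0); no complement exists.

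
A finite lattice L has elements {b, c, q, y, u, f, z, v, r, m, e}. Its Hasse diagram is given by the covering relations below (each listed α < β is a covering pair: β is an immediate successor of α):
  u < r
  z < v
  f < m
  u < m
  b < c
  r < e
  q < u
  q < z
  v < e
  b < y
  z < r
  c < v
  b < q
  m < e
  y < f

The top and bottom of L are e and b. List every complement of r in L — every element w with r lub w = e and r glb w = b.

Need w with r ∨ w = e and r ∧ w = b.
Checking each element gives: c, f, y.

c, f, y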